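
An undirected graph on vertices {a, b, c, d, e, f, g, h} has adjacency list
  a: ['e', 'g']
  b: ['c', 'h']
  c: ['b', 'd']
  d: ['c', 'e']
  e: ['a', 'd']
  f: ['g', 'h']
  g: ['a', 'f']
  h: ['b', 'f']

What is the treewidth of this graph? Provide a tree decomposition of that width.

Treewidth 2.
One such decomposition:
Bags: B1 = {f, g, h}  B2 = {b, g, h}  B3 = {b, c, g}  B4 = {c, d, g}  B5 = {d, e, g}  B6 = {a, e, g}
Tree: B1–B2, B2–B3, B3–B4, B4–B5, B5–B6

Each bag holds 3 vertices, so the decomposition has width 2, which upper-bounds the treewidth. Since g–f–h–b–c–d–e–a–g is a cycle in G, G is not acyclic. Forests are exactly the graphs of treewidth ≤ 1, so tw(G) ≥ 2. Therefore the treewidth is 2.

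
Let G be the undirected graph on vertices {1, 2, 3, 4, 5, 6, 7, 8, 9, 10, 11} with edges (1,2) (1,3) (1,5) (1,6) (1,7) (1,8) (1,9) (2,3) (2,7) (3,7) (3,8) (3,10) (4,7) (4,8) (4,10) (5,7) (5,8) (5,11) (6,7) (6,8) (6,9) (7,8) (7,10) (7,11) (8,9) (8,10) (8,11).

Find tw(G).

A width-3 tree decomposition is:
Bags: B1 = {5, 7, 8, 11}  B2 = {1, 5, 7, 8}  B3 = {1, 3, 7, 8}  B4 = {3, 7, 8, 10}  B5 = {1, 6, 7, 8}  B6 = {1, 2, 3, 7}  B7 = {4, 7, 8, 10}  B8 = {1, 6, 8, 9}
Tree: B1–B2, B2–B3, B3–B4, B3–B5, B3–B6, B4–B7, B5–B8
Each bag holds 4 vertices, so the decomposition has width 3, which upper-bounds the treewidth. For the lower bound, the 4 vertices {1, 6, 8, 9} are pairwise adjacent, and any tree decomposition puts a clique entirely inside one bag — forcing width ≥ 3. Combining the bounds, tw(G) = 3.

3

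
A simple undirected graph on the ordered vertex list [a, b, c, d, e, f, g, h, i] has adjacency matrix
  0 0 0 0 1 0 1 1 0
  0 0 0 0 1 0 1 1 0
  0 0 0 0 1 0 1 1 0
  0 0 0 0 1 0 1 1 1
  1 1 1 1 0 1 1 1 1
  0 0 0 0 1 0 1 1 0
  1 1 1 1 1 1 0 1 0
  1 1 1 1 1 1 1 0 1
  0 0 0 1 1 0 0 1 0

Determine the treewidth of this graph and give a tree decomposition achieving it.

Treewidth 3.
Bags: B1 = {a, e, g, h}  B2 = {d, e, g, h}  B3 = {e, f, g, h}  B4 = {d, e, h, i}  B5 = {b, e, g, h}  B6 = {c, e, g, h}
Tree: B1–B2, B1–B3, B2–B4, B2–B5, B2–B6

The largest bag has 4 vertices, giving width 3; this decomposition certifies tw(G) ≤ 3. For the lower bound, the 4 vertices {d, e, g, h} are pairwise adjacent, and any tree decomposition puts a clique entirely inside one bag — forcing width ≥ 3. Hence tw(G) = 3 exactly.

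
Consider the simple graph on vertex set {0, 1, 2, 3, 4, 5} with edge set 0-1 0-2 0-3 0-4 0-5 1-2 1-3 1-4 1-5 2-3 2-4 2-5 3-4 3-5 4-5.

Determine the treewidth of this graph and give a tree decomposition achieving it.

Treewidth 5.
Bags: B1 = {0, 1, 2, 3, 4, 5}
Tree: (single bag)

With just one bag of size 6, the width is 6 − 1 = 5, so tw(G) ≤ 5. On the other hand G contains the 6-clique {0, 1, 2, 3, 4, 5}. A clique must lie in a single bag of any decomposition, so no decomposition can have width below 5. Hence tw(G) = 5 exactly.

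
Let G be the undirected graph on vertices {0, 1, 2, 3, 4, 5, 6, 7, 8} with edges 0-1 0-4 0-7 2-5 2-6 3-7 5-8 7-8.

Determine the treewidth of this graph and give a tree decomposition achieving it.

Treewidth 1.
One such decomposition:
Bags: B1 = {2, 5}  B2 = {2, 6}  B3 = {5, 8}  B4 = {7, 8}  B5 = {0, 7}  B6 = {0, 4}  B7 = {3, 7}  B8 = {0, 1}
Tree: B1–B2, B1–B3, B3–B4, B4–B5, B5–B6, B5–B7, B5–B8

The largest bag has 2 vertices, giving width 1; this decomposition certifies tw(G) ≤ 1. G has an edge, so its treewidth is at least 1. Hence tw(G) = 1 exactly.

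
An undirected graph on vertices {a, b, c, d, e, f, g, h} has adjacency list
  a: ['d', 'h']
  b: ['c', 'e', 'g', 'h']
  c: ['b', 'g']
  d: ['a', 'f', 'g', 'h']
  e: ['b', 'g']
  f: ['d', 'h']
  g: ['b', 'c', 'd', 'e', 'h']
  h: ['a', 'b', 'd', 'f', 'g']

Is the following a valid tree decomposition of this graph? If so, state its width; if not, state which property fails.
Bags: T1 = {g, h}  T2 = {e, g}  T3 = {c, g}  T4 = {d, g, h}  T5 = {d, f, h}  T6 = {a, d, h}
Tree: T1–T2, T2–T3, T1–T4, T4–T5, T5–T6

A tree decomposition must satisfy three properties: every vertex lies in some bag; for every edge, both endpoints lie together in some bag; and for every vertex, the bags containing it form a connected subtree. Here vertex b appears in no bag, so the decomposition is invalid.

No — vertex b appears in no bag.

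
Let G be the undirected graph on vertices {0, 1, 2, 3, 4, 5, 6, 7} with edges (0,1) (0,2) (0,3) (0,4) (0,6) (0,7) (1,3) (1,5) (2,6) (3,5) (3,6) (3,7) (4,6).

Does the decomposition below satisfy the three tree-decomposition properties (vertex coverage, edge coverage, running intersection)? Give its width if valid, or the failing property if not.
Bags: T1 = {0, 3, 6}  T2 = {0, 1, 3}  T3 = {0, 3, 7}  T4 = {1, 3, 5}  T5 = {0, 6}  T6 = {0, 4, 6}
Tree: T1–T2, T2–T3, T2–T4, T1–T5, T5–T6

No — vertex 2 appears in no bag.

A tree decomposition must satisfy three properties: every vertex lies in some bag; for every edge, both endpoints lie together in some bag; and for every vertex, the bags containing it form a connected subtree. Here vertex 2 appears in no bag, so the decomposition is invalid.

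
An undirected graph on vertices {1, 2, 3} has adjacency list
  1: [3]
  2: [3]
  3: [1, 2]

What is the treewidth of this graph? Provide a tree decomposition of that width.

The largest bag has 2 vertices, giving width 1; this decomposition certifies tw(G) ≤ 1. Any graph with an edge has treewidth ≥ 1, and G has the edge 3–2. Hence tw(G) = 1 exactly.

Treewidth 1.
Bags: B1 = {2, 3}  B2 = {1, 3}
Tree: B1–B2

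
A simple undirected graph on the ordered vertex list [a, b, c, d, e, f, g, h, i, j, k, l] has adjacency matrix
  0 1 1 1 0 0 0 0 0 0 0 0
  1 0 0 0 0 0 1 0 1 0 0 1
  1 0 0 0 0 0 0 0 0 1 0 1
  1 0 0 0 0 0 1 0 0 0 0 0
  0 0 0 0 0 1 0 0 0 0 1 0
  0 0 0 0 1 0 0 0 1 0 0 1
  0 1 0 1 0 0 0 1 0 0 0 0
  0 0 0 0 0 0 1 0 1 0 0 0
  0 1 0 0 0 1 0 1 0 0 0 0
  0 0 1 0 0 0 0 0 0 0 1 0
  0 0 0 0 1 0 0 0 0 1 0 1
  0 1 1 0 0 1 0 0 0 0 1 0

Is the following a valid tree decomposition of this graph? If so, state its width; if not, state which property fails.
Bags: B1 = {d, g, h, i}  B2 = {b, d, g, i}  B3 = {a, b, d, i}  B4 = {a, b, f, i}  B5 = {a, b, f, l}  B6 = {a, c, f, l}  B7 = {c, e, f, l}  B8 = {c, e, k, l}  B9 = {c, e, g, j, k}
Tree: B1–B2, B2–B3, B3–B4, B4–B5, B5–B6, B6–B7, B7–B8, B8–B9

No — bags containing vertex g are not connected in the tree.

A tree decomposition must satisfy three properties: every vertex lies in some bag; for every edge, both endpoints lie together in some bag; and for every vertex, the bags containing it form a connected subtree. Here bags containing vertex g are not connected in the tree, so the decomposition is invalid.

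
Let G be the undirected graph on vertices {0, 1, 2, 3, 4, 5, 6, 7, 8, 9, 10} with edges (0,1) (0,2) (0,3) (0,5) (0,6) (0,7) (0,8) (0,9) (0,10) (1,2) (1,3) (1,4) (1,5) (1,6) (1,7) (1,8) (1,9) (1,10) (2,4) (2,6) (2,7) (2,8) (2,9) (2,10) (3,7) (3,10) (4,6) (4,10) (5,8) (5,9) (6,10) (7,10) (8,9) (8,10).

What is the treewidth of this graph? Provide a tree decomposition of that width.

Treewidth 4.
One such decomposition:
Bags: B1 = {0, 1, 2, 8, 10}  B2 = {0, 1, 2, 6, 10}  B3 = {0, 1, 2, 7, 10}  B4 = {1, 2, 4, 6, 10}  B5 = {0, 1, 2, 8, 9}  B6 = {0, 1, 3, 7, 10}  B7 = {0, 1, 5, 8, 9}
Tree: B1–B2, B2–B3, B2–B4, B1–B5, B3–B6, B5–B7

The largest bag has 5 vertices, giving width 4; this decomposition certifies tw(G) ≤ 4. For the lower bound, the 5 vertices {0, 1, 2, 8, 9} are pairwise adjacent, and any tree decomposition puts a clique entirely inside one bag — forcing width ≥ 4. Therefore the treewidth is 4.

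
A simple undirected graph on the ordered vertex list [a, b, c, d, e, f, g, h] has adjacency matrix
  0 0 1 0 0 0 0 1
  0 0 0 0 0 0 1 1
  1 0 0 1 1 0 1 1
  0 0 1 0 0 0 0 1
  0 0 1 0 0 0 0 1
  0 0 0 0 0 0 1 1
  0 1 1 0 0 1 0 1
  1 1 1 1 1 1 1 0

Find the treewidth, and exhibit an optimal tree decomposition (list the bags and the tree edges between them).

The largest bag has 3 vertices, giving width 2; this decomposition certifies tw(G) ≤ 2. On the other hand G contains the 3-clique {c, d, h}. A clique must lie in a single bag of any decomposition, so no decomposition can have width below 2. Combining the bounds, tw(G) = 2.

Treewidth 2.
One such decomposition:
Bags: B1 = {c, g, h}  B2 = {c, e, h}  B3 = {c, d, h}  B4 = {a, c, h}  B5 = {b, g, h}  B6 = {f, g, h}
Tree: B1–B2, B2–B3, B1–B4, B1–B5, B5–B6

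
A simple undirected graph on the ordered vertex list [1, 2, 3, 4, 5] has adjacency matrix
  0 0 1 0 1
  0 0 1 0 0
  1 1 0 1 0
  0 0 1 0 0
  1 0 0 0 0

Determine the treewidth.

1

A width-1 tree decomposition is:
Bags: B1 = {3, 4}  B2 = {1, 3}  B3 = {2, 3}  B4 = {1, 5}
Tree: B1–B2, B1–B3, B2–B4
The largest bag has 2 vertices, giving width 1; this decomposition certifies tw(G) ≤ 1. Any graph with an edge has treewidth ≥ 1, and G has the edge 3–4. Therefore the treewidth is 1.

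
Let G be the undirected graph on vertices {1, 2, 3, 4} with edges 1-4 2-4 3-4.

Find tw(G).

A width-1 tree decomposition is:
Bags: B1 = {3, 4}  B2 = {1, 4}  B3 = {2, 4}
Tree: B1–B2, B1–B3
Every bag has size at most 2, so the width is 2 − 1 = 1 and tw(G) ≤ 1. G has an edge, so its treewidth is at least 1. Combining the bounds, tw(G) = 1.

1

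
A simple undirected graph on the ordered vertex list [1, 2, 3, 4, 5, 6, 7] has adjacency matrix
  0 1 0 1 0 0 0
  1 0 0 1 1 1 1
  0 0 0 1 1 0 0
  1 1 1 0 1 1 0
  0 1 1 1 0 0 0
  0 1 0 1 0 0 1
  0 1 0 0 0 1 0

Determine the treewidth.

2

A width-2 tree decomposition is:
Bags: B1 = {2, 4, 5}  B2 = {2, 4, 6}  B3 = {3, 4, 5}  B4 = {2, 6, 7}  B5 = {1, 2, 4}
Tree: B1–B2, B1–B3, B2–B4, B1–B5
Every bag has size at most 3, so the width is 3 − 1 = 2 and tw(G) ≤ 2. Conversely, {1, 2, 4} is a clique of size 3, and the vertices of any clique must share a bag in every tree decomposition; so some bag has ≥ 3 vertices and tw(G) ≥ 2. Hence tw(G) = 2 exactly.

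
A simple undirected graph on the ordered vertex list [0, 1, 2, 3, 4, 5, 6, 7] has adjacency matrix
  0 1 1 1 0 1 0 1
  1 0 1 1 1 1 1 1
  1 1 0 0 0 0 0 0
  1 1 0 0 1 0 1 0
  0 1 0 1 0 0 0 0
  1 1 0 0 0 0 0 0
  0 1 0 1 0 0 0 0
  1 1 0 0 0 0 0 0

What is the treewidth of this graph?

A width-2 tree decomposition is:
Bags: B1 = {0, 1, 3}  B2 = {1, 3, 4}  B3 = {0, 1, 5}  B4 = {1, 3, 6}  B5 = {0, 1, 7}  B6 = {0, 1, 2}
Tree: B1–B2, B1–B3, B1–B4, B3–B5, B5–B6
The largest bag has 3 vertices, giving width 2; this decomposition certifies tw(G) ≤ 2. For the lower bound, the 3 vertices {0, 1, 2} are pairwise adjacent, and any tree decomposition puts a clique entirely inside one bag — forcing width ≥ 2. Combining the bounds, tw(G) = 2.

2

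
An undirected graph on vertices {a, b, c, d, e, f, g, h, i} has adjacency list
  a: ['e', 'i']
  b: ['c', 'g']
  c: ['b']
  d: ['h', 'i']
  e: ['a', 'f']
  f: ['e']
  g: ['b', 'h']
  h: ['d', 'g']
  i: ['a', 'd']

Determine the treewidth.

1

A width-1 tree decomposition is:
Bags: B1 = {b, c}  B2 = {b, g}  B3 = {g, h}  B4 = {d, h}  B5 = {d, i}  B6 = {a, i}  B7 = {a, e}  B8 = {e, f}
Tree: B1–B2, B2–B3, B3–B4, B4–B5, B5–B6, B6–B7, B7–B8
Each bag holds 2 vertices, so the decomposition has width 1, which upper-bounds the treewidth. Since G has at least one edge (e.g. c–b), it is not an edgeless graph, so tw(G) ≥ 1. The upper and lower bounds meet at 1, so that is the treewidth.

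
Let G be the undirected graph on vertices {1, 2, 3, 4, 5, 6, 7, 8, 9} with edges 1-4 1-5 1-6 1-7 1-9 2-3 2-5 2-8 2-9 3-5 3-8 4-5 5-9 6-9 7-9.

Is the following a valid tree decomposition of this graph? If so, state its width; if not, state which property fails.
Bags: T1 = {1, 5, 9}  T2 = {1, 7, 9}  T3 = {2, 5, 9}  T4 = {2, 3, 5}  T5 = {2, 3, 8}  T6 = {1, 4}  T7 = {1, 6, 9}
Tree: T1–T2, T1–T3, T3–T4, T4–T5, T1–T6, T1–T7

A tree decomposition must satisfy three properties: every vertex lies in some bag; for every edge, both endpoints lie together in some bag; and for every vertex, the bags containing it form a connected subtree. Here edge (5,4) lies in no bag, so the decomposition is invalid.

No — edge (5,4) lies in no bag.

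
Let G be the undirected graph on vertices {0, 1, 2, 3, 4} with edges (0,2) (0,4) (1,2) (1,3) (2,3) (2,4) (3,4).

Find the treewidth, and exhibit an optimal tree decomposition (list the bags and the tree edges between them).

Treewidth 2.
One such decomposition:
Bags: B1 = {2, 3, 4}  B2 = {0, 2, 4}  B3 = {1, 2, 3}
Tree: B1–B2, B1–B3

Each bag holds 3 vertices, so the decomposition has width 2, which upper-bounds the treewidth. Conversely, {0, 2, 4} is a clique of size 3, and the vertices of any clique must share a bag in every tree decomposition; so some bag has ≥ 3 vertices and tw(G) ≥ 2. The upper and lower bounds meet at 2, so that is the treewidth.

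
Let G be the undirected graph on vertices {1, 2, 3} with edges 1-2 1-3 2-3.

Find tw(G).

2

A width-2 tree decomposition is:
Bags: B1 = {1, 2, 3}
Tree: (single bag)
A single bag containing all 3 vertices is trivially a valid decomposition of width 2. On the other hand G contains the 3-clique {1, 2, 3}. A clique must lie in a single bag of any decomposition, so no decomposition can have width below 2. Therefore the treewidth is 2.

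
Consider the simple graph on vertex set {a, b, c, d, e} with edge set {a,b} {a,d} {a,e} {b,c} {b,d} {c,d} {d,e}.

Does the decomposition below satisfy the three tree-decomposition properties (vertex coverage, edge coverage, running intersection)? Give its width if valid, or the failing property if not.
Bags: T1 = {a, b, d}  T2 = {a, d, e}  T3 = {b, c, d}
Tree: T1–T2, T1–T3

Every vertex of G appears in some bag (union = {a, b, c, d, e}); every edge is covered by a bag; and for each vertex v the set of bags containing v is connected in the bag tree. The decomposition is therefore valid. The largest bag has 3 vertices, so the width is 2.

Yes; width 2.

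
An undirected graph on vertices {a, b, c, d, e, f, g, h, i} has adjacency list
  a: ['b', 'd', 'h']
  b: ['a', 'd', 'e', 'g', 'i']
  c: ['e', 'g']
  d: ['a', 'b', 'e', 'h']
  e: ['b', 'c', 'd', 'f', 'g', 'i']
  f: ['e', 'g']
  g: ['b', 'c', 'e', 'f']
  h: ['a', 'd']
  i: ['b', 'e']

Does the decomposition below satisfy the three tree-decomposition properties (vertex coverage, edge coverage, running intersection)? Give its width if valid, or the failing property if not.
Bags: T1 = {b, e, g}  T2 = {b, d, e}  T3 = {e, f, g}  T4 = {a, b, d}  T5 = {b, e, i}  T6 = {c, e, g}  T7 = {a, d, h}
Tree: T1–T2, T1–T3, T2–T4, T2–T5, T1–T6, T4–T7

Yes; width 2.

Checking the three conditions: (i) the bags cover all of {a, b, c, d, e, f, g, h, i}; (ii) for each edge, some bag contains both endpoints; (iii) the bags containing any fixed vertex form a subtree. All hold, so the decomposition is valid with width 3 − 1 = 2.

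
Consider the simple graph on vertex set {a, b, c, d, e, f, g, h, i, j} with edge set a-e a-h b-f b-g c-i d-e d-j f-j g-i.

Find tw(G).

A width-1 tree decomposition is:
Bags: B1 = {c, i}  B2 = {g, i}  B3 = {b, g}  B4 = {b, f}  B5 = {f, j}  B6 = {d, j}  B7 = {d, e}  B8 = {a, e}  B9 = {a, h}
Tree: B1–B2, B2–B3, B3–B4, B4–B5, B5–B6, B6–B7, B7–B8, B8–B9
Every bag has size at most 2, so the width is 2 − 1 = 1 and tw(G) ≤ 1. G has an edge, so its treewidth is at least 1. Therefore the treewidth is 1.

1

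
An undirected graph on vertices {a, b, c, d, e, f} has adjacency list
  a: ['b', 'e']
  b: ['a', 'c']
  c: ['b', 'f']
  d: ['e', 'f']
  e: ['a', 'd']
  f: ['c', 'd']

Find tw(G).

A width-2 tree decomposition is:
Bags: B1 = {a, b, c}  B2 = {a, c, e}  B3 = {c, d, e}  B4 = {c, d, f}
Tree: B1–B2, B2–B3, B3–B4
Each bag holds 3 vertices, so the decomposition has width 2, which upper-bounds the treewidth. The edges c–b–a–e–d–f–c form a cycle, so G is not a tree and its treewidth is at least 2. Combining the bounds, tw(G) = 2.

2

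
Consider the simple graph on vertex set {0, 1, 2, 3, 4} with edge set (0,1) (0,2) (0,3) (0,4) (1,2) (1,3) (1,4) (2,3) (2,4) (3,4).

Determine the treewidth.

4

A width-4 tree decomposition is:
Bags: B1 = {0, 1, 2, 3, 4}
Tree: (single bag)
A single bag containing all 5 vertices is trivially a valid decomposition of width 4. On the other hand G contains the 5-clique {0, 1, 2, 3, 4}. A clique must lie in a single bag of any decomposition, so no decomposition can have width below 4. Combining the bounds, tw(G) = 4.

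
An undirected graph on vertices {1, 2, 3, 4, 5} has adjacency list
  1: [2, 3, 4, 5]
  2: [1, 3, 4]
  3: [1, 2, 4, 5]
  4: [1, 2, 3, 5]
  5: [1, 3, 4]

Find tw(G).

A width-3 tree decomposition is:
Bags: B1 = {1, 3, 4, 5}  B2 = {1, 2, 3, 4}
Tree: B1–B2
Each bag holds 4 vertices, so the decomposition has width 3, which upper-bounds the treewidth. For the lower bound, the 4 vertices {1, 2, 3, 4} are pairwise adjacent, and any tree decomposition puts a clique entirely inside one bag — forcing width ≥ 3. Therefore the treewidth is 3.

3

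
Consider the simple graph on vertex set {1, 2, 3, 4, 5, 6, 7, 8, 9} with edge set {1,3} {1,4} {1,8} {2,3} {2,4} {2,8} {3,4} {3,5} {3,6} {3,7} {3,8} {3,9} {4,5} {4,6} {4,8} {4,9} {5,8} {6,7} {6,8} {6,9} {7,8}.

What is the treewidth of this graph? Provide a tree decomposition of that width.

The largest bag has 4 vertices, giving width 3; this decomposition certifies tw(G) ≤ 3. For the lower bound, the 4 vertices {1, 3, 4, 8} are pairwise adjacent, and any tree decomposition puts a clique entirely inside one bag — forcing width ≥ 3. Combining the bounds, tw(G) = 3.

Treewidth 3.
Bags: B1 = {3, 6, 7, 8}  B2 = {3, 4, 6, 8}  B3 = {3, 4, 6, 9}  B4 = {1, 3, 4, 8}  B5 = {3, 4, 5, 8}  B6 = {2, 3, 4, 8}
Tree: B1–B2, B2–B3, B2–B4, B2–B5, B2–B6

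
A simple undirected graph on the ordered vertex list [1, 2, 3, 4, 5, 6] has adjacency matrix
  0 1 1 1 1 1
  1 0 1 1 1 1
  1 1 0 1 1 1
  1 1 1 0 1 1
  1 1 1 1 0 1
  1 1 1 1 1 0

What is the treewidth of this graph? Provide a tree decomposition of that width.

Treewidth 5.
One optimal decomposition is:
Bags: B1 = {1, 2, 3, 4, 5, 6}
Tree: (single bag)

A single bag containing all 6 vertices is trivially a valid decomposition of width 5. Conversely, {1, 2, 3, 4, 5, 6} is a clique of size 6, and the vertices of any clique must share a bag in every tree decomposition; so some bag has ≥ 6 vertices and tw(G) ≥ 5. Hence tw(G) = 5 exactly.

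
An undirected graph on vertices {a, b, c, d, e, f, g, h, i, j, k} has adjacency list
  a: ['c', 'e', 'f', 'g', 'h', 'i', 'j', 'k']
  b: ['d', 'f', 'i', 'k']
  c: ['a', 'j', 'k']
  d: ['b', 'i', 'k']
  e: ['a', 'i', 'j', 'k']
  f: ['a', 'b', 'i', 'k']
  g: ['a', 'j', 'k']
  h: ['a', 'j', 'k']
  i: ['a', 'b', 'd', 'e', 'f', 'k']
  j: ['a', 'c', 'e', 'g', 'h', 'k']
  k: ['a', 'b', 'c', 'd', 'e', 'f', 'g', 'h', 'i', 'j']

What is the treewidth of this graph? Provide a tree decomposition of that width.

Treewidth 3.
Bags: B1 = {a, e, j, k}  B2 = {a, h, j, k}  B3 = {a, c, j, k}  B4 = {a, e, i, k}  B5 = {a, g, j, k}  B6 = {a, f, i, k}  B7 = {b, f, i, k}  B8 = {b, d, i, k}
Tree: B1–B2, B2–B3, B1–B4, B3–B5, B4–B6, B6–B7, B7–B8

Each bag holds 4 vertices, so the decomposition has width 3, which upper-bounds the treewidth. On the other hand G contains the 4-clique {b, d, i, k}. A clique must lie in a single bag of any decomposition, so no decomposition can have width below 3. The upper and lower bounds meet at 3, so that is the treewidth.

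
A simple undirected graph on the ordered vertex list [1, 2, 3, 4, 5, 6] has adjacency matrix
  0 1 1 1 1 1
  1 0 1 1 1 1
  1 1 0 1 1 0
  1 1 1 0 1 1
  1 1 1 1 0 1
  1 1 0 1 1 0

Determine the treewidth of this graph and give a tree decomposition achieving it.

Treewidth 4.
One optimal decomposition is:
Bags: B1 = {1, 2, 3, 4, 5}  B2 = {1, 2, 4, 5, 6}
Tree: B1–B2

Each bag holds 5 vertices, so the decomposition has width 4, which upper-bounds the treewidth. Conversely, {1, 2, 3, 4, 5} is a clique of size 5, and the vertices of any clique must share a bag in every tree decomposition; so some bag has ≥ 5 vertices and tw(G) ≥ 4. Combining the bounds, tw(G) = 4.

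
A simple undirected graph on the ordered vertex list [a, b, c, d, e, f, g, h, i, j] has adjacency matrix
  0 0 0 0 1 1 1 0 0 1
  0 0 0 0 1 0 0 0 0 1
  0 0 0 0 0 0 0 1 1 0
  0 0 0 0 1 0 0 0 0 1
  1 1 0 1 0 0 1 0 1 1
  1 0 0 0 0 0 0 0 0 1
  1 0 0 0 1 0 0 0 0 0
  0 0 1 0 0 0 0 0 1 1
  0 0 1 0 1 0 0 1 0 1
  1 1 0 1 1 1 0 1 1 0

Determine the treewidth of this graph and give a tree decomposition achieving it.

The largest bag has 3 vertices, giving width 2; this decomposition certifies tw(G) ≤ 2. Conversely, {a, e, g} is a clique of size 3, and the vertices of any clique must share a bag in every tree decomposition; so some bag has ≥ 3 vertices and tw(G) ≥ 2. Hence tw(G) = 2 exactly.

Treewidth 2.
One such decomposition:
Bags: B1 = {a, e, j}  B2 = {d, e, j}  B3 = {e, i, j}  B4 = {h, i, j}  B5 = {a, f, j}  B6 = {b, e, j}  B7 = {a, e, g}  B8 = {c, h, i}
Tree: B1–B2, B2–B3, B3–B4, B1–B5, B1–B6, B1–B7, B4–B8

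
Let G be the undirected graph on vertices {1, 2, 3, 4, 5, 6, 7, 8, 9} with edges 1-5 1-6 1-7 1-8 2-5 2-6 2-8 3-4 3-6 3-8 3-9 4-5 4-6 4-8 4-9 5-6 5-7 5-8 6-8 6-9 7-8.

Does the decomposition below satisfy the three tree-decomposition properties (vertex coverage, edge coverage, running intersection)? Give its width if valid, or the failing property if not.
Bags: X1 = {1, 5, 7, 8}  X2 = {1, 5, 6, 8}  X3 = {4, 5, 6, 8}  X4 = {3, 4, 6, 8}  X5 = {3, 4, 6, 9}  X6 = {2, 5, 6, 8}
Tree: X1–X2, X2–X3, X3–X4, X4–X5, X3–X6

Vertex coverage: the bags together contain {1, 2, 3, 4, 5, 6, 7, 8, 9}, the full vertex set. Edge coverage: each edge of G has both endpoints in at least one bag. Running intersection: for every vertex, the bags containing it form a connected subtree. All three properties hold, so this is a valid tree decomposition of width max|bag| − 1 = 3, and hence tw(G) ≤ 3.

Yes; width 3.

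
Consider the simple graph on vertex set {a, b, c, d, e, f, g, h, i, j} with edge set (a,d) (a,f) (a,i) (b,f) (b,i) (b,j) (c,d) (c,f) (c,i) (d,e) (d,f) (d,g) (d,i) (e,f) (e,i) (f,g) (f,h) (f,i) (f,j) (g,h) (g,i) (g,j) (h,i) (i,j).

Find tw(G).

A width-3 tree decomposition is:
Bags: B1 = {d, f, g, i}  B2 = {f, g, i, j}  B3 = {c, d, f, i}  B4 = {f, g, h, i}  B5 = {d, e, f, i}  B6 = {b, f, i, j}  B7 = {a, d, f, i}
Tree: B1–B2, B1–B3, B2–B4, B1–B5, B2–B6, B5–B7
Each bag holds 4 vertices, so the decomposition has width 3, which upper-bounds the treewidth. Conversely, {d, f, g, i} is a clique of size 4, and the vertices of any clique must share a bag in every tree decomposition; so some bag has ≥ 4 vertices and tw(G) ≥ 3. Therefore the treewidth is 3.

3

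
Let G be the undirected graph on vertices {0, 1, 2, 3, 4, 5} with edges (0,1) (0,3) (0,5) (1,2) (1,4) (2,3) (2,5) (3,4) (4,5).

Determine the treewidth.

A width-3 tree decomposition is:
Bags: B1 = {0, 1, 3, 5}  B2 = {1, 3, 4, 5}  B3 = {1, 2, 3, 5}
Tree: B1–B2, B2–B3
The largest bag has 4 vertices, giving width 3; this decomposition certifies tw(G) ≤ 3. For the lower bound: the 4 vertex sets {0,1}, {4,5}, {3}, {2} are disjoint, each induces a connected subgraph, and every pair is joined by at least one edge of G. Contracting each set to a single vertex therefore yields K_{4} as a minor, and since treewidth is minor-monotone, tw(G) ≥ tw(K_{4}) = 3. The upper and lower bounds meet at 3, so that is the treewidth.

3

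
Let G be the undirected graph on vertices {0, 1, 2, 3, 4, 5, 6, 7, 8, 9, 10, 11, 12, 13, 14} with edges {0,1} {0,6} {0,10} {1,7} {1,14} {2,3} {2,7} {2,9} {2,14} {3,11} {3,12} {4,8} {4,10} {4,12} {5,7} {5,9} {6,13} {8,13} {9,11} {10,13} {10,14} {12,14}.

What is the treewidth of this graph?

3

A width-3 tree decomposition is:
Bags: B1 = {3, 5, 9, 11}  B2 = {2, 3, 5, 9}  B3 = {2, 3, 5, 7}  B4 = {2, 3, 7, 12}  B5 = {2, 7, 12, 14}  B6 = {1, 7, 12, 14}  B7 = {1, 4, 12, 14}  B8 = {1, 4, 10, 14}  B9 = {0, 1, 4, 10}  B10 = {0, 4, 8, 10}  B11 = {0, 8, 10, 13}  B12 = {0, 6, 8, 13}
Tree: B1–B2, B2–B3, B3–B4, B4–B5, B5–B6, B6–B7, B7–B8, B8–B9, B9–B10, B10–B11, B11–B12
Each bag holds 4 vertices, so the decomposition has width 3, which upper-bounds the treewidth. For the lower bound: the 4 vertex sets {5,9,11}, {3}, {2}, {1,7,12,14} are disjoint, each induces a connected subgraph, and every pair is joined by at least one edge of G. Contracting each set to a single vertex therefore yields K_{4} as a minor, and since treewidth is minor-monotone, tw(G) ≥ tw(K_{4}) = 3. Therefore the treewidth is 3.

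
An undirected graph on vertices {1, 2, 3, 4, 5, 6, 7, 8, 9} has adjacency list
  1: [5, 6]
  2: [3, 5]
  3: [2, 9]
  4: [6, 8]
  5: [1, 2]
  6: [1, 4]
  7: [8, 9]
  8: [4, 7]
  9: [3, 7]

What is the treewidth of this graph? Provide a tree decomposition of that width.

Each bag holds 3 vertices, so the decomposition has width 2, which upper-bounds the treewidth. For the lower bound, G contains the cycle 3–2–5–1–6–4–8–7–9–3, so G is not a forest; only forests have treewidth ≤ 1, hence tw(G) ≥ 2. Therefore the treewidth is 2.

Treewidth 2.
One such decomposition:
Bags: B1 = {2, 3, 5}  B2 = {1, 3, 5}  B3 = {1, 3, 6}  B4 = {3, 4, 6}  B5 = {3, 4, 8}  B6 = {3, 7, 8}  B7 = {3, 7, 9}
Tree: B1–B2, B2–B3, B3–B4, B4–B5, B5–B6, B6–B7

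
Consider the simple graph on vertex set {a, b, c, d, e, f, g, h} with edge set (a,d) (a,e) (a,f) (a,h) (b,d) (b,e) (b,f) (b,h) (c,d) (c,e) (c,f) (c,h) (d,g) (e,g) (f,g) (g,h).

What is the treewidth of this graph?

A width-4 tree decomposition is:
Bags: B1 = {a, b, c, g, h}  B2 = {a, b, c, f, g}  B3 = {a, b, c, d, g}  B4 = {a, b, c, e, g}
Tree: B1–B2, B2–B3, B3–B4
Each bag holds 5 vertices, so the decomposition has width 4, which upper-bounds the treewidth. For the lower bound: the 5 vertex sets {c,h}, {f,g}, {a,d}, {b}, {e} are disjoint, each induces a connected subgraph, and every pair is joined by at least one edge of G. Contracting each set to a single vertex therefore yields K_{5} as a minor, and since treewidth is minor-monotone, tw(G) ≥ tw(K_{5}) = 4. Combining the bounds, tw(G) = 4.

4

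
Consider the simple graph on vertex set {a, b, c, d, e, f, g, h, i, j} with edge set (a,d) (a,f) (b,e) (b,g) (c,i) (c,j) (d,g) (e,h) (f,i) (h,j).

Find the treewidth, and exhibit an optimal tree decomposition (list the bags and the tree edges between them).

Each bag holds 3 vertices, so the decomposition has width 2, which upper-bounds the treewidth. Since b–e–h–j–c–i–f–a–d–g–b is a cycle in G, G is not acyclic. Forests are exactly the graphs of treewidth ≤ 1, so tw(G) ≥ 2. Hence tw(G) = 2 exactly.

Treewidth 2.
Bags: B1 = {b, e, h}  B2 = {b, h, j}  B3 = {b, c, j}  B4 = {b, c, i}  B5 = {b, f, i}  B6 = {a, b, f}  B7 = {a, b, d}  B8 = {b, d, g}
Tree: B1–B2, B2–B3, B3–B4, B4–B5, B5–B6, B6–B7, B7–B8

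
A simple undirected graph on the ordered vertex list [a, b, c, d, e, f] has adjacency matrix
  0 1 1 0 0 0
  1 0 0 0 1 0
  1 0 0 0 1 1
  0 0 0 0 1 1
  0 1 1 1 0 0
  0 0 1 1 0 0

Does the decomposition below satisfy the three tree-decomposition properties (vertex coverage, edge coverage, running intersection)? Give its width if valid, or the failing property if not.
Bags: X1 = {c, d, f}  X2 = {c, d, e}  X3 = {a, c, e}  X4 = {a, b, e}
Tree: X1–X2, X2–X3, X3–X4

Yes; width 2.

Every vertex of G appears in some bag (union = {a, b, c, d, e, f}); every edge is covered by a bag; and for each vertex v the set of bags containing v is connected in the bag tree. The decomposition is therefore valid. The largest bag has 3 vertices, so the width is 2.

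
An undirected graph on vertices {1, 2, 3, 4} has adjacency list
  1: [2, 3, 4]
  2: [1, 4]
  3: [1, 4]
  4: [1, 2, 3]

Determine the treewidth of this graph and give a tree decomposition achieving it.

The largest bag has 3 vertices, giving width 2; this decomposition certifies tw(G) ≤ 2. Conversely, {1, 2, 4} is a clique of size 3, and the vertices of any clique must share a bag in every tree decomposition; so some bag has ≥ 3 vertices and tw(G) ≥ 2. The upper and lower bounds meet at 2, so that is the treewidth.

Treewidth 2.
One optimal decomposition is:
Bags: B1 = {1, 3, 4}  B2 = {1, 2, 4}
Tree: B1–B2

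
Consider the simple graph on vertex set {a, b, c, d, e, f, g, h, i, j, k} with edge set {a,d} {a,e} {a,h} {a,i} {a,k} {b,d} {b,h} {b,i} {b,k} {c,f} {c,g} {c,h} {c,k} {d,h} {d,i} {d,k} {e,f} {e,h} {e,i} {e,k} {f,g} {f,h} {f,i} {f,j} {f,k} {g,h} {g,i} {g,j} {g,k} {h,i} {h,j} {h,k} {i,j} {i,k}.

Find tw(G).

4

A width-4 tree decomposition is:
Bags: B1 = {e, f, h, i, k}  B2 = {a, e, h, i, k}  B3 = {f, g, h, i, k}  B4 = {f, g, h, i, j}  B5 = {c, f, g, h, k}  B6 = {a, d, h, i, k}  B7 = {b, d, h, i, k}
Tree: B1–B2, B1–B3, B3–B4, B3–B5, B2–B6, B6–B7
Each bag holds 5 vertices, so the decomposition has width 4, which upper-bounds the treewidth. On the other hand G contains the 5-clique {f, g, h, i, j}. A clique must lie in a single bag of any decomposition, so no decomposition can have width below 4. Therefore the treewidth is 4.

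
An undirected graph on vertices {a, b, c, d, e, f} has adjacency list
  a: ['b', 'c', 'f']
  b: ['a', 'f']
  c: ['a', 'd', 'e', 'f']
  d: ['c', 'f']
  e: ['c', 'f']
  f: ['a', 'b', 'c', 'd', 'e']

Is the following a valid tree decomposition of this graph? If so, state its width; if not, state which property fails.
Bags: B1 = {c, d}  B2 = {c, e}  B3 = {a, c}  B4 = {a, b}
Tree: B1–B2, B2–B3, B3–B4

No — vertex f appears in no bag.

A tree decomposition must satisfy three properties: every vertex lies in some bag; for every edge, both endpoints lie together in some bag; and for every vertex, the bags containing it form a connected subtree. Here vertex f appears in no bag, so the decomposition is invalid.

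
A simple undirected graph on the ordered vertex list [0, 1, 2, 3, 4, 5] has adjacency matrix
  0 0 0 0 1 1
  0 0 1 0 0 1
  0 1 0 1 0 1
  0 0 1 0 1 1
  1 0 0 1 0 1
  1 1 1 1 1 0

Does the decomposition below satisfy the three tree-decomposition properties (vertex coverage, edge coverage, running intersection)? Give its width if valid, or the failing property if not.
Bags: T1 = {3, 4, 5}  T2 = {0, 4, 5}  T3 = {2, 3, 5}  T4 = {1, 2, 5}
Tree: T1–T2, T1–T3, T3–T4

Vertex coverage: the bags together contain {0, 1, 2, 3, 4, 5}, the full vertex set. Edge coverage: each edge of G has both endpoints in at least one bag. Running intersection: for every vertex, the bags containing it form a connected subtree. All three properties hold, so this is a valid tree decomposition of width max|bag| − 1 = 2, and hence tw(G) ≤ 2.

Yes; width 2.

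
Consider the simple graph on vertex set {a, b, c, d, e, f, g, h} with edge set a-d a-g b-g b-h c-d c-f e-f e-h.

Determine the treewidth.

A width-2 tree decomposition is:
Bags: B1 = {a, d, g}  B2 = {b, d, g}  B3 = {b, d, h}  B4 = {d, e, h}  B5 = {d, e, f}  B6 = {c, d, f}
Tree: B1–B2, B2–B3, B3–B4, B4–B5, B5–B6
The largest bag has 3 vertices, giving width 2; this decomposition certifies tw(G) ≤ 2. Since d–a–g–b–h–e–f–c–d is a cycle in G, G is not acyclic. Forests are exactly the graphs of treewidth ≤ 1, so tw(G) ≥ 2. Hence tw(G) = 2 exactly.

2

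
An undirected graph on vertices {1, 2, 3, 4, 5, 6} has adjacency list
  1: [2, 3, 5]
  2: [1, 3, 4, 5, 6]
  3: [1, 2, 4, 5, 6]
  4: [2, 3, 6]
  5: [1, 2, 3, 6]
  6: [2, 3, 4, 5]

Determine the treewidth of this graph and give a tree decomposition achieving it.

Every bag has size at most 4, so the width is 4 − 1 = 3 and tw(G) ≤ 3. On the other hand G contains the 4-clique {2, 3, 4, 6}. A clique must lie in a single bag of any decomposition, so no decomposition can have width below 3. The upper and lower bounds meet at 3, so that is the treewidth.

Treewidth 3.
Bags: B1 = {1, 2, 3, 5}  B2 = {2, 3, 5, 6}  B3 = {2, 3, 4, 6}
Tree: B1–B2, B2–B3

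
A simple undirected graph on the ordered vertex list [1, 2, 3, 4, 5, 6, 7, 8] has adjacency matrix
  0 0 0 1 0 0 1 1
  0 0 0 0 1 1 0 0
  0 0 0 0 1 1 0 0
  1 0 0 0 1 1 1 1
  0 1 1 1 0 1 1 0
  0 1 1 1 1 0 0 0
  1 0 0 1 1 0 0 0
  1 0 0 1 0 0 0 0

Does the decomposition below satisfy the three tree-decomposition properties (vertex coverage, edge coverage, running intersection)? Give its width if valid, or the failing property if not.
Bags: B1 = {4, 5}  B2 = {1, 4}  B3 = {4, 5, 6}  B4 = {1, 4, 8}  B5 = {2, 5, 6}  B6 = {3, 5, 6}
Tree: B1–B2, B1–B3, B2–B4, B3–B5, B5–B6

A tree decomposition must satisfy three properties: every vertex lies in some bag; for every edge, both endpoints lie together in some bag; and for every vertex, the bags containing it form a connected subtree. Here vertex 7 appears in no bag, so the decomposition is invalid.

No — vertex 7 appears in no bag.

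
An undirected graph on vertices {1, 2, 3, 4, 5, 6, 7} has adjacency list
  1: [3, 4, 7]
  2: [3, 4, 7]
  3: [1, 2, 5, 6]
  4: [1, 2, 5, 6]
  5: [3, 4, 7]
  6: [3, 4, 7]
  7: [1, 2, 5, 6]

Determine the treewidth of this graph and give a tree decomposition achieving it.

Treewidth 3.
One optimal decomposition is:
Bags: B1 = {3, 4, 6, 7}  B2 = {3, 4, 5, 7}  B3 = {2, 3, 4, 7}  B4 = {1, 3, 4, 7}
Tree: B1–B2, B2–B3, B3–B4

The largest bag has 4 vertices, giving width 3; this decomposition certifies tw(G) ≤ 3. For the lower bound: the 4 vertex sets {4,6}, {5,7}, {3}, {2} are disjoint, each induces a connected subgraph, and every pair is joined by at least one edge of G. Contracting each set to a single vertex therefore yields K_{4} as a minor, and since treewidth is minor-monotone, tw(G) ≥ tw(K_{4}) = 3. Therefore the treewidth is 3.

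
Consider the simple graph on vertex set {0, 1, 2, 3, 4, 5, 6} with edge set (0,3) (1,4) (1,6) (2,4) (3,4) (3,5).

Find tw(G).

1

A width-1 tree decomposition is:
Bags: B1 = {1, 4}  B2 = {3, 4}  B3 = {1, 6}  B4 = {2, 4}  B5 = {0, 3}  B6 = {3, 5}
Tree: B1–B2, B1–B3, B1–B4, B2–B5, B2–B6
Every bag has size at most 2, so the width is 2 − 1 = 1 and tw(G) ≤ 1. G has an edge, so its treewidth is at least 1. Therefore the treewidth is 1.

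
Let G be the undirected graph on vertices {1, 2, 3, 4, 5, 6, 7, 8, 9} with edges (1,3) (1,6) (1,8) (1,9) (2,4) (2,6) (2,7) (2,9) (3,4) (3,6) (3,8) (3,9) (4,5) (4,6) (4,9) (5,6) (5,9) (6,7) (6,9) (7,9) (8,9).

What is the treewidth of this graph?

3

A width-3 tree decomposition is:
Bags: B1 = {2, 6, 7, 9}  B2 = {2, 4, 6, 9}  B3 = {3, 4, 6, 9}  B4 = {4, 5, 6, 9}  B5 = {1, 3, 6, 9}  B6 = {1, 3, 8, 9}
Tree: B1–B2, B2–B3, B2–B4, B3–B5, B5–B6
The largest bag has 4 vertices, giving width 3; this decomposition certifies tw(G) ≤ 3. On the other hand G contains the 4-clique {1, 3, 8, 9}. A clique must lie in a single bag of any decomposition, so no decomposition can have width below 3. Therefore the treewidth is 3.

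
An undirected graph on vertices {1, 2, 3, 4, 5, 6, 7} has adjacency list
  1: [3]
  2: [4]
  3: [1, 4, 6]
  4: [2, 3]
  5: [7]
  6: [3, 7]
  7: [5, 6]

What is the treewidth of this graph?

A width-1 tree decomposition is:
Bags: B1 = {3, 6}  B2 = {3, 4}  B3 = {1, 3}  B4 = {2, 4}  B5 = {6, 7}  B6 = {5, 7}
Tree: B1–B2, B1–B3, B2–B4, B1–B5, B5–B6
Each bag holds 2 vertices, so the decomposition has width 1, which upper-bounds the treewidth. G has an edge, so its treewidth is at least 1. The upper and lower bounds meet at 1, so that is the treewidth.

1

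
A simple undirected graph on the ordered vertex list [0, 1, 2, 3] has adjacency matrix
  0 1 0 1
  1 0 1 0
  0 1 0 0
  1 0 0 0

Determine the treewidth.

A width-1 tree decomposition is:
Bags: B1 = {0, 3}  B2 = {0, 1}  B3 = {1, 2}
Tree: B1–B2, B2–B3
The largest bag has 2 vertices, giving width 1; this decomposition certifies tw(G) ≤ 1. Any graph with an edge has treewidth ≥ 1, and G has the edge 3–0. The upper and lower bounds meet at 1, so that is the treewidth.

1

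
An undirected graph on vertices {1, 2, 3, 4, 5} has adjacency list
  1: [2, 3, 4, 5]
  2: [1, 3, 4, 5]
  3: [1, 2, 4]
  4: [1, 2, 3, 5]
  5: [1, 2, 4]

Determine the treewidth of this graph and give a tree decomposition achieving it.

Every bag has size at most 4, so the width is 4 − 1 = 3 and tw(G) ≤ 3. Conversely, {1, 2, 3, 4} is a clique of size 4, and the vertices of any clique must share a bag in every tree decomposition; so some bag has ≥ 4 vertices and tw(G) ≥ 3. Hence tw(G) = 3 exactly.

Treewidth 3.
One optimal decomposition is:
Bags: B1 = {1, 2, 3, 4}  B2 = {1, 2, 4, 5}
Tree: B1–B2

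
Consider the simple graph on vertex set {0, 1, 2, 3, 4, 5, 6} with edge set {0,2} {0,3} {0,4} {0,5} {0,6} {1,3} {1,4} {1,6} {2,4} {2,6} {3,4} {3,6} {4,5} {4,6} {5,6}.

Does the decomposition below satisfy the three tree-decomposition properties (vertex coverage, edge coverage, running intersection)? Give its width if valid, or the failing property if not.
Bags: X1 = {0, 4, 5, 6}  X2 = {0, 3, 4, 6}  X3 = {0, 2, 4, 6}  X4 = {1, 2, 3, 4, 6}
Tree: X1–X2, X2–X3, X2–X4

A tree decomposition must satisfy three properties: every vertex lies in some bag; for every edge, both endpoints lie together in some bag; and for every vertex, the bags containing it form a connected subtree. Here bags containing vertex 2 are not connected in the tree, so the decomposition is invalid.

No — bags containing vertex 2 are not connected in the tree.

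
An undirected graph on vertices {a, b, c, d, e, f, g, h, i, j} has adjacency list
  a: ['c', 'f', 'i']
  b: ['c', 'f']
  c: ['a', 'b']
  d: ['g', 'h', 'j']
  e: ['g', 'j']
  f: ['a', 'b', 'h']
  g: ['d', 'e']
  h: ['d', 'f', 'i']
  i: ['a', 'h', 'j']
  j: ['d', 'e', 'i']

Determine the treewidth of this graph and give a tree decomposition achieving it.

Treewidth 2.
Bags: B1 = {a, b, c}  B2 = {a, b, f}  B3 = {a, f, i}  B4 = {f, h, i}  B5 = {h, i, j}  B6 = {d, h, j}  B7 = {d, e, j}  B8 = {d, e, g}
Tree: B1–B2, B2–B3, B3–B4, B4–B5, B5–B6, B6–B7, B7–B8

Each bag holds 3 vertices, so the decomposition has width 2, which upper-bounds the treewidth. For the lower bound, G contains the cycle c–b–f–a–c, so G is not a forest; only forests have treewidth ≤ 1, hence tw(G) ≥ 2. The upper and lower bounds meet at 2, so that is the treewidth.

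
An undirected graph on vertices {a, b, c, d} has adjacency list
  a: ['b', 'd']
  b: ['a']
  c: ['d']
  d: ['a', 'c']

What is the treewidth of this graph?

A width-1 tree decomposition is:
Bags: B1 = {a, b}  B2 = {a, d}  B3 = {c, d}
Tree: B1–B2, B2–B3
Every bag has size at most 2, so the width is 2 − 1 = 1 and tw(G) ≤ 1. G has an edge, so its treewidth is at least 1. Therefore the treewidth is 1.

1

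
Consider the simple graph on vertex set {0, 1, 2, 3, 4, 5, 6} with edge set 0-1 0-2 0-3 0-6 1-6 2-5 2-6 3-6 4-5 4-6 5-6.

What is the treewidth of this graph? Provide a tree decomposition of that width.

Treewidth 2.
Bags: B1 = {0, 2, 6}  B2 = {2, 5, 6}  B3 = {0, 1, 6}  B4 = {0, 3, 6}  B5 = {4, 5, 6}
Tree: B1–B2, B1–B3, B1–B4, B2–B5

Every bag has size at most 3, so the width is 3 − 1 = 2 and tw(G) ≤ 2. On the other hand G contains the 3-clique {0, 1, 6}. A clique must lie in a single bag of any decomposition, so no decomposition can have width below 2. The upper and lower bounds meet at 2, so that is the treewidth.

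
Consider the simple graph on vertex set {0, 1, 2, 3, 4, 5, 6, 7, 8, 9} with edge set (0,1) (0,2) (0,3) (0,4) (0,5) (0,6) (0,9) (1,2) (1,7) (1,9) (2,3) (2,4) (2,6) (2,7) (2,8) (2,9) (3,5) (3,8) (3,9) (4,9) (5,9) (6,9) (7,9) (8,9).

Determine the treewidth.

A width-3 tree decomposition is:
Bags: B1 = {0, 2, 4, 9}  B2 = {0, 2, 6, 9}  B3 = {0, 2, 3, 9}  B4 = {0, 3, 5, 9}  B5 = {0, 1, 2, 9}  B6 = {2, 3, 8, 9}  B7 = {1, 2, 7, 9}
Tree: B1–B2, B1–B3, B3–B4, B1–B5, B3–B6, B5–B7
Every bag has size at most 4, so the width is 4 − 1 = 3 and tw(G) ≤ 3. For the lower bound, the 4 vertices {0, 1, 2, 9} are pairwise adjacent, and any tree decomposition puts a clique entirely inside one bag — forcing width ≥ 3. Hence tw(G) = 3 exactly.

3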